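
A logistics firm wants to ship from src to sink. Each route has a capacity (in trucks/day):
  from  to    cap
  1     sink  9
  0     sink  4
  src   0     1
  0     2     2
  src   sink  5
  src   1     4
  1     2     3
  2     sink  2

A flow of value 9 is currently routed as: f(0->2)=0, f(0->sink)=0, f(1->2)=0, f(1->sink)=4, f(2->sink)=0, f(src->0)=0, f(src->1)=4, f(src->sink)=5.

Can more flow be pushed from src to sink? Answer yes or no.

Residual path src->0->sink has bottleneck 1 > 0.
Pushing 1 along it raises the flow to 10, so the given flow is not maximum.

Yes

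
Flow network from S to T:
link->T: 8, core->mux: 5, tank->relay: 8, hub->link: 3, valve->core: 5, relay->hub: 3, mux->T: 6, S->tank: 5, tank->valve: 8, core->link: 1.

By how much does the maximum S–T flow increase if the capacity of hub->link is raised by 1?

0

Original max flow = 5.
Edge hub->link does not cross the min cut (source side {S}), so extra capacity there cannot help.
New max flow = 5. Increase = 0.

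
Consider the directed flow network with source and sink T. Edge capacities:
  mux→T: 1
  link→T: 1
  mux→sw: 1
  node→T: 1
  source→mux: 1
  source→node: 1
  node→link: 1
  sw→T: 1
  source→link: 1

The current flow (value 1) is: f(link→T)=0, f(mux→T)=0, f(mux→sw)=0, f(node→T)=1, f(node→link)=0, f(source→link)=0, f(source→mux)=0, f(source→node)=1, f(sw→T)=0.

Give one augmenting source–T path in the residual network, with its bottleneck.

source→mux→T, bottleneck 1

Residual along source→mux→T: source→mux: 1, mux→T: 1.
Bottleneck = min = 1.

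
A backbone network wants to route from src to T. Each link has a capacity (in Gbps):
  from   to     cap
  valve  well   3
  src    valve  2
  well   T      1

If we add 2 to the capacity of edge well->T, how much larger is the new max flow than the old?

1

Original max flow = 1.
After raising cap(well->T), augmenting paths through that edge carry 1 more unit.
New max flow = 2. Increase = 1.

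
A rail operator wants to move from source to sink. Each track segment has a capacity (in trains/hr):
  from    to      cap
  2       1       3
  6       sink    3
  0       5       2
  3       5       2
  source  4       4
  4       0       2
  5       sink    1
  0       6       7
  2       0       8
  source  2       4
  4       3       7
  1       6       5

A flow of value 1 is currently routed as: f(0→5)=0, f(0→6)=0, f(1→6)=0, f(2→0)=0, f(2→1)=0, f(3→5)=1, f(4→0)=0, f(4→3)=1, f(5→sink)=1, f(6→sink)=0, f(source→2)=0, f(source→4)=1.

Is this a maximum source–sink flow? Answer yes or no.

No

Residual path source→4→0→6→sink has bottleneck 2 > 0.
Pushing 2 along it raises the flow to 3, so the given flow is not maximum.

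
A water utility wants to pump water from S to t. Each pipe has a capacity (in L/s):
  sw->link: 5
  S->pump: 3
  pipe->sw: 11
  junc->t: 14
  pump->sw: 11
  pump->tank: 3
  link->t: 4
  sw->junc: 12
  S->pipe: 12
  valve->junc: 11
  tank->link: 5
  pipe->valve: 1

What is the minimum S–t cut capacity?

15

Max flow = 15 (via 4 augmenting paths).
In the residual at optimum, the set reachable from S is {S}.
Cut edges: S->pipe (cap 12), S->pump (cap 3). Sum = 15.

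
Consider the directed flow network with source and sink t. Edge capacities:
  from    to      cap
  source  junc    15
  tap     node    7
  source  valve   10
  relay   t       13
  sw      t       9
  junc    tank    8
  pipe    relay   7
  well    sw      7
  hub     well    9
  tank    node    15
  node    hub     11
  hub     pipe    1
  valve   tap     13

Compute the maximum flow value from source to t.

Augment source->valve->tap->node->hub->well->sw->t: bottleneck 7. Total 7.
Augment source->junc->tank->node->hub->pipe->relay->t: bottleneck 1. Total 8.
No augmenting path remains in the residual graph.

8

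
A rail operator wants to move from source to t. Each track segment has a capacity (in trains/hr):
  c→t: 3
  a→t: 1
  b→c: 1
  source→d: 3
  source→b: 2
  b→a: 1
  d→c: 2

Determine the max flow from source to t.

Augment source→d→c→t: bottleneck 2. Total 2.
Augment source→b→c→t: bottleneck 1. Total 3.
Augment source→b→a→t: bottleneck 1. Total 4.
No augmenting path remains in the residual graph.

4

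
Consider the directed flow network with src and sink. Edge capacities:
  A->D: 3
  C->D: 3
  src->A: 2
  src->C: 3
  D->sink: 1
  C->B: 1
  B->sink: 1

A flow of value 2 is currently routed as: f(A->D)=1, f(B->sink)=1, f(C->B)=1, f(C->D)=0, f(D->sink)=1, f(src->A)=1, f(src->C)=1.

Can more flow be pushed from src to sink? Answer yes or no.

Residual reachable from src: {A, C, D, src}; sink is not reachable.
Saturated cut: C->B, D->sink with total capacity 2 = current flow value. Flow is maximum.

No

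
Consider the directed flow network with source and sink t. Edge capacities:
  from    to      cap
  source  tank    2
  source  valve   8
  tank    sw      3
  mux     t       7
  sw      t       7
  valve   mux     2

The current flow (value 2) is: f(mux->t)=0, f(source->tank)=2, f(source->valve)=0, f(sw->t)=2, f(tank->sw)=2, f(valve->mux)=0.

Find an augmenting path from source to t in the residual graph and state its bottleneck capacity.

source->valve->mux->t, bottleneck 2

Residual along source->valve->mux->t: source->valve: 8, valve->mux: 2, mux->t: 7.
Bottleneck = min = 2.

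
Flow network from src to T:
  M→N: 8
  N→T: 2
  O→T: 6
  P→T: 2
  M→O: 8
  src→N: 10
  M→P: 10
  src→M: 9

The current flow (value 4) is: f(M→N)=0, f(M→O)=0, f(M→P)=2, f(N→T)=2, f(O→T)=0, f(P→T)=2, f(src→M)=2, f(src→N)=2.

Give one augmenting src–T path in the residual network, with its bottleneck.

Residual along src→M→O→T: src→M: 7, M→O: 8, O→T: 6.
Bottleneck = min = 6.

src→M→O→T, bottleneck 6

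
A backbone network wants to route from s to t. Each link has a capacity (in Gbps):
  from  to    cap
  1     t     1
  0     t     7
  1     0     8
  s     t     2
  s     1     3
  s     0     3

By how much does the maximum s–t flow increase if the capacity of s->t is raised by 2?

2

Original max flow = 8.
After raising cap(s->t), augmenting paths through that edge carry 2 more units.
New max flow = 10. Increase = 2.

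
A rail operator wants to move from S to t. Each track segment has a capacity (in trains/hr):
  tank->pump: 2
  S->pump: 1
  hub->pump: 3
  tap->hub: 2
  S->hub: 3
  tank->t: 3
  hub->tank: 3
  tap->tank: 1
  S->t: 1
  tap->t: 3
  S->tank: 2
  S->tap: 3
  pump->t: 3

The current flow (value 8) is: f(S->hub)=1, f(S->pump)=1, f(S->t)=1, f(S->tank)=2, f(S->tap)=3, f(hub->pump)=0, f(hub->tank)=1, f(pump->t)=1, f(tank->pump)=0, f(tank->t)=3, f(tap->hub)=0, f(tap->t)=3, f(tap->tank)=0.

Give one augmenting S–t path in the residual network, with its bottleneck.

S->hub->pump->t, bottleneck 2

Residual along S->hub->pump->t: S->hub: 2, hub->pump: 3, pump->t: 2.
Bottleneck = min = 2.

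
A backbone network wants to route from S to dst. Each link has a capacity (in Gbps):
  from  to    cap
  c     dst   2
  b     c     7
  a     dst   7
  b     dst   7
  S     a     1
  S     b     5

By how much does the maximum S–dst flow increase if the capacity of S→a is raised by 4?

4

Original max flow = 6.
After raising cap(S→a), augmenting paths through that edge carry 4 more units.
New max flow = 10. Increase = 4.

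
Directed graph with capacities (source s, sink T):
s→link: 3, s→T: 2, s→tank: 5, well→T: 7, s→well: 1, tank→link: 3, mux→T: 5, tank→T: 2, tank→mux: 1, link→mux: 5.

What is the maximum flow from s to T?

Augment s→T: bottleneck 2. Total 2.
Augment s→well→T: bottleneck 1. Total 3.
Augment s→tank→T: bottleneck 2. Total 5.
Augment s→tank→mux→T: bottleneck 1. Total 6.
Augment s→link→mux→T: bottleneck 3. Total 9.
Augment s→tank→link→mux→T: bottleneck 1. Total 10.
No augmenting path remains in the residual graph.

10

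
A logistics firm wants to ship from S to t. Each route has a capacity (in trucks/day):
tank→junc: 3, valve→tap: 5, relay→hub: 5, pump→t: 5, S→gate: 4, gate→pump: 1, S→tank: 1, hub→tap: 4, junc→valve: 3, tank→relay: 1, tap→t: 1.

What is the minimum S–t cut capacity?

Max flow = 2 (via 2 augmenting paths).
In the residual at optimum, the set reachable from S is {S, gate}.
Cut edges: gate→pump (cap 1), S→tank (cap 1). Sum = 2.

2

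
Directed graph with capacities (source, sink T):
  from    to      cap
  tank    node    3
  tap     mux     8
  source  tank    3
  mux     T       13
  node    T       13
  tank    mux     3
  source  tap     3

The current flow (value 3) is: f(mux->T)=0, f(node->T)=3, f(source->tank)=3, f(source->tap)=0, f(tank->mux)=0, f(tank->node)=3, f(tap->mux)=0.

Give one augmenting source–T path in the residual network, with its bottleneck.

source->tap->mux->T, bottleneck 3

Residual along source->tap->mux->T: source->tap: 3, tap->mux: 8, mux->T: 13.
Bottleneck = min = 3.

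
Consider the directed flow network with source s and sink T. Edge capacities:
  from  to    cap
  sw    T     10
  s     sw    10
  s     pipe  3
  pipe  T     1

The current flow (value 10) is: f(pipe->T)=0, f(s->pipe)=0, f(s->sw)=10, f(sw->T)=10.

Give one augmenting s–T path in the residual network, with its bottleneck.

s->pipe->T, bottleneck 1

Residual along s->pipe->T: s->pipe: 3, pipe->T: 1.
Bottleneck = min = 1.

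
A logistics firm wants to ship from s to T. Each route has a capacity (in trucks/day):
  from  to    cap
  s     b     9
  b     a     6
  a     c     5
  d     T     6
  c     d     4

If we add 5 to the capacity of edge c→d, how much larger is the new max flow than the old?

Original max flow = 4.
After raising cap(c→d), augmenting paths through that edge carry 1 more unit.
New max flow = 5. Increase = 1.

1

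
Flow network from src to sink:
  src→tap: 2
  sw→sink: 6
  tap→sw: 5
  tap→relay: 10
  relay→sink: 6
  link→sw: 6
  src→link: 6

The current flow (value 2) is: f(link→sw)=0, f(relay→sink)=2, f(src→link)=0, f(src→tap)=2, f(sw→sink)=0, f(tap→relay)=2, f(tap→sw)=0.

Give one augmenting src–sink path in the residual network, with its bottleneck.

src→link→sw→sink, bottleneck 6

Residual along src→link→sw→sink: src→link: 6, link→sw: 6, sw→sink: 6.
Bottleneck = min = 6.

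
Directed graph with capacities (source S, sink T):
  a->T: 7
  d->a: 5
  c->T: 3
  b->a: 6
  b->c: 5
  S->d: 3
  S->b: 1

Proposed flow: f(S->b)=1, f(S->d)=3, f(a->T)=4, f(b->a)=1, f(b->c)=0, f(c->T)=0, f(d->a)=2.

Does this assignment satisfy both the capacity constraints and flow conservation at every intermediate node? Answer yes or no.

No

Conservation fails at d: inflow 3 ≠ outflow 2.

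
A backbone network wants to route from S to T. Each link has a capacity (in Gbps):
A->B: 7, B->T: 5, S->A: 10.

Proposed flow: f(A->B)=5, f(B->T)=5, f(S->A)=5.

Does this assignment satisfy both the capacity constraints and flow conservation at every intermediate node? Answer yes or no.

Yes

Every edge has 0 ≤ f(e) ≤ cap(e).
At each intermediate node, inflow equals outflow.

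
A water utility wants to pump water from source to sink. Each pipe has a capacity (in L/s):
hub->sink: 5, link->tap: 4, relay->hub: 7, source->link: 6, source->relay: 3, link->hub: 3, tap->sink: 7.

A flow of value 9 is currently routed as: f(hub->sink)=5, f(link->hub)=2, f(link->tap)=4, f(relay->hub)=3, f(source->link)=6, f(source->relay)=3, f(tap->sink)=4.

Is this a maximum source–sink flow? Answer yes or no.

Yes

Residual reachable from source: {source}; sink is not reachable.
Saturated cut: source->relay, source->link with total capacity 9 = current flow value. Flow is maximum.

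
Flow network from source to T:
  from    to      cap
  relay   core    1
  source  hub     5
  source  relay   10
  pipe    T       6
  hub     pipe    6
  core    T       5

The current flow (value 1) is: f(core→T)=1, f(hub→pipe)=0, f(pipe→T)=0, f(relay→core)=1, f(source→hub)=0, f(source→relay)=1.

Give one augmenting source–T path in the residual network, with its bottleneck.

Residual along source→hub→pipe→T: source→hub: 5, hub→pipe: 6, pipe→T: 6.
Bottleneck = min = 5.

source→hub→pipe→T, bottleneck 5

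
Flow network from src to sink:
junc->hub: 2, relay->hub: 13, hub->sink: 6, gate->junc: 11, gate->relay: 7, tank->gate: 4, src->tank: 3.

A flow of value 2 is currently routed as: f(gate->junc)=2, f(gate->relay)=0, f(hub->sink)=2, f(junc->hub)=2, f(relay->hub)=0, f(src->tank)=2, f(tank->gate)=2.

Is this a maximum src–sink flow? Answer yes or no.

Residual path src->tank->gate->relay->hub->sink has bottleneck 1 > 0.
Pushing 1 along it raises the flow to 3, so the given flow is not maximum.

No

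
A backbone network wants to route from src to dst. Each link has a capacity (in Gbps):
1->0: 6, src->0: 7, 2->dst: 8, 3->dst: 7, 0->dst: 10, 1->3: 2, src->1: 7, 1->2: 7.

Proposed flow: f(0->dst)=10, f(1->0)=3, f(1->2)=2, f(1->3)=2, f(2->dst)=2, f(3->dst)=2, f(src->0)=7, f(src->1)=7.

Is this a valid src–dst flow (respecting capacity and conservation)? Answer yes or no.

Yes

Every edge has 0 ≤ f(e) ≤ cap(e).
At each intermediate node, inflow equals outflow.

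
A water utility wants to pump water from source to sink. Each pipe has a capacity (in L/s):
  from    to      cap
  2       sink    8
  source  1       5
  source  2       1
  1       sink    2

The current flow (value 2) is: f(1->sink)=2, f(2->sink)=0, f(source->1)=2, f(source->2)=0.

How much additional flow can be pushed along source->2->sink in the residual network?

Residual capacities along the path: source->2: 1, 2->sink: 8.
Minimum is 1.

1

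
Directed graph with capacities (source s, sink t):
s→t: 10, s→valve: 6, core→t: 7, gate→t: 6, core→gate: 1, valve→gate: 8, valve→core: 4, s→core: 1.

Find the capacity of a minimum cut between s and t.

Max flow = 17 (via 4 augmenting paths).
In the residual at optimum, the set reachable from s is {s}.
Cut edges: s→valve (cap 6), s→core (cap 1), s→t (cap 10). Sum = 17.

17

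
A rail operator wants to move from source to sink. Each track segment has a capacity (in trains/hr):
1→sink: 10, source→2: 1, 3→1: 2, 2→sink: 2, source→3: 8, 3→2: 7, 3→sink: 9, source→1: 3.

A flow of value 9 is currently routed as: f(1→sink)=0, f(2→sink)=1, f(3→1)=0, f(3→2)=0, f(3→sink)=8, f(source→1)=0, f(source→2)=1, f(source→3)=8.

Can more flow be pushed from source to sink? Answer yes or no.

Residual path source→1→sink has bottleneck 3 > 0.
Pushing 3 along it raises the flow to 12, so the given flow is not maximum.

Yes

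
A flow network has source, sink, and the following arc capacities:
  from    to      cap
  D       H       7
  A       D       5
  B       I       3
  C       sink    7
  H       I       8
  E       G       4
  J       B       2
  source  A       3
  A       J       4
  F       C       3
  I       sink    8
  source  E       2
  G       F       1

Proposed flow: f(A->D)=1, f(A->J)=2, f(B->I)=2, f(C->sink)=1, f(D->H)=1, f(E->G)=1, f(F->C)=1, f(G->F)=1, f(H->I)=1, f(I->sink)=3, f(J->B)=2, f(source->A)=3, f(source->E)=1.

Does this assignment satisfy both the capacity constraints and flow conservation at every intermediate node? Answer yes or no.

Every edge has 0 ≤ f(e) ≤ cap(e).
At each intermediate node, inflow equals outflow.

Yes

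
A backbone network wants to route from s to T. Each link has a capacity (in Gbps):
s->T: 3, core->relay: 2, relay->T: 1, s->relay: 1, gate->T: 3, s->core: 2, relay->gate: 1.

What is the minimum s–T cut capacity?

5

Max flow = 5 (via 3 augmenting paths).
In the residual at optimum, the set reachable from s is {core, relay, s}.
Cut edges: s->T (cap 3), relay->gate (cap 1), relay->T (cap 1). Sum = 5.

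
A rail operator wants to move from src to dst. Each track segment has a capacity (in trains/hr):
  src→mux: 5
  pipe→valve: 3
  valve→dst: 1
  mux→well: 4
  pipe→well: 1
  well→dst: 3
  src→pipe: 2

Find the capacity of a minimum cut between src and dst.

4

Max flow = 4 (via 3 augmenting paths).
In the residual at optimum, the set reachable from src is {mux, pipe, src, valve, well}.
Cut edges: valve→dst (cap 1), well→dst (cap 3). Sum = 4.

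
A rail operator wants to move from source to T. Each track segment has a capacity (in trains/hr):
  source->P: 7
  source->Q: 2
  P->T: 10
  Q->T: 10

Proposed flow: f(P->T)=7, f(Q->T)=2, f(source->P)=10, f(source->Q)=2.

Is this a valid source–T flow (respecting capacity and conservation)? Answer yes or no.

No

Capacity violated on source->P: flow 10 > capacity 7.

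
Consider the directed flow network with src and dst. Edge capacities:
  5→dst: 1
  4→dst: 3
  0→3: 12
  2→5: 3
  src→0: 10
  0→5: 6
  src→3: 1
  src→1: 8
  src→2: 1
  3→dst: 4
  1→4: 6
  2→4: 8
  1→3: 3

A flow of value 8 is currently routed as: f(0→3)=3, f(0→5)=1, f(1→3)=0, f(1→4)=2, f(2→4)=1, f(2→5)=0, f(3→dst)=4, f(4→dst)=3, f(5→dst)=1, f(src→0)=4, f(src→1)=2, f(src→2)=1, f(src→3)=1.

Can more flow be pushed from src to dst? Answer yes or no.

No

Residual reachable from src: {0, 1, 2, 3, 4, 5, src}; dst is not reachable.
Saturated cut: 3→dst, 5→dst, 4→dst with total capacity 8 = current flow value. Flow is maximum.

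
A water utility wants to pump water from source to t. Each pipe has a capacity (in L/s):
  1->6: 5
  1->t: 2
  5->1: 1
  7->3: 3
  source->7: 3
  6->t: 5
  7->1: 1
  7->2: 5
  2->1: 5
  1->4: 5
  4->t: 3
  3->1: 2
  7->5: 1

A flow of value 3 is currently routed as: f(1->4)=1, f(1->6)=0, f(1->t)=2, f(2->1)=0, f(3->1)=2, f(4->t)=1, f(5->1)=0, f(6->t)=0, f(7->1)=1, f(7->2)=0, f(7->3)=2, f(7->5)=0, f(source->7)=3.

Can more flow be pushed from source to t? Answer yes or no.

No

Residual reachable from source: {source}; t is not reachable.
Saturated cut: source->7 with total capacity 3 = current flow value. Flow is maximum.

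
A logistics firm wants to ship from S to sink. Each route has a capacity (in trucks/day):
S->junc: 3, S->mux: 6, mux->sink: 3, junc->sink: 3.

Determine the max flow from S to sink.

6

Augment S->junc->sink: bottleneck 3. Total 3.
Augment S->mux->sink: bottleneck 3. Total 6.
No augmenting path remains in the residual graph.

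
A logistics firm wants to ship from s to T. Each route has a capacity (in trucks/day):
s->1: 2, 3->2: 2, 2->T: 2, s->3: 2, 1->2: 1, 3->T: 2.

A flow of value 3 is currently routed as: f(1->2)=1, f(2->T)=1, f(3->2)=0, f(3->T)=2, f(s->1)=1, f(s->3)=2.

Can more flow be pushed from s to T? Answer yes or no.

Residual reachable from s: {1, s}; T is not reachable.
Saturated cut: s->3, 1->2 with total capacity 3 = current flow value. Flow is maximum.

No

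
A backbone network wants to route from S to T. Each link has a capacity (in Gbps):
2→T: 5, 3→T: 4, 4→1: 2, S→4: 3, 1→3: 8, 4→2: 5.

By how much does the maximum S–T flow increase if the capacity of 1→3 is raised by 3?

0

Original max flow = 3.
Edge 1→3 does not cross the min cut (source side {S}), so extra capacity there cannot help.
New max flow = 3. Increase = 0.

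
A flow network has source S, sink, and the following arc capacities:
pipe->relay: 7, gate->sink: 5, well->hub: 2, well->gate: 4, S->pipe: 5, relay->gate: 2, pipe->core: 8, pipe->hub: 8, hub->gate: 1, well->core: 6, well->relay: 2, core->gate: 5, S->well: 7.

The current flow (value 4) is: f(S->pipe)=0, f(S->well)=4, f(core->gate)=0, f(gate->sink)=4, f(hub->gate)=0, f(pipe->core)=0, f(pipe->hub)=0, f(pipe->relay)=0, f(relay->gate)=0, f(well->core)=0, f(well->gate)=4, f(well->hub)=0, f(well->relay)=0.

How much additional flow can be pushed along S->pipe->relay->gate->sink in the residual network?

1

Residual capacities along the path: S->pipe: 5, pipe->relay: 7, relay->gate: 2, gate->sink: 1.
Minimum is 1.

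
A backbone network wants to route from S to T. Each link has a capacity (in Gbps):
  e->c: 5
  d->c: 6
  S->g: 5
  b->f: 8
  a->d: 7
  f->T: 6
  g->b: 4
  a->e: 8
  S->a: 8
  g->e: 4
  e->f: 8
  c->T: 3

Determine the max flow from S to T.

9

Augment S->g->b->f->T: bottleneck 4. Total 4.
Augment S->g->e->f->T: bottleneck 1. Total 5.
Augment S->a->e->f->T: bottleneck 1. Total 6.
Augment S->a->e->c->T: bottleneck 3. Total 9.
No augmenting path remains in the residual graph.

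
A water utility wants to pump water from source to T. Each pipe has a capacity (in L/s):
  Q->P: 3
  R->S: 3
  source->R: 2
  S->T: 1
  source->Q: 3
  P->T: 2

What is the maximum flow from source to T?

Augment source->Q->P->T: bottleneck 2. Total 2.
Augment source->R->S->T: bottleneck 1. Total 3.
No augmenting path remains in the residual graph.

3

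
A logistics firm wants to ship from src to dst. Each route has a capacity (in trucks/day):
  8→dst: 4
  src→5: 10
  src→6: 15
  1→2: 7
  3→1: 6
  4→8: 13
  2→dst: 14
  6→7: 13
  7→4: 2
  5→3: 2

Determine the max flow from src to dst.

Augment src→5→3→1→2→dst: bottleneck 2. Total 2.
Augment src→6→7→4→8→dst: bottleneck 2. Total 4.
No augmenting path remains in the residual graph.

4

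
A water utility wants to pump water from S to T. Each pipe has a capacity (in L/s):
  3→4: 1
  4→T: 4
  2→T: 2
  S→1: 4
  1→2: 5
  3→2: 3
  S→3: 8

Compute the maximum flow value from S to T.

3

Augment S→3→4→T: bottleneck 1. Total 1.
Augment S→3→2→T: bottleneck 2. Total 3.
No augmenting path remains in the residual graph.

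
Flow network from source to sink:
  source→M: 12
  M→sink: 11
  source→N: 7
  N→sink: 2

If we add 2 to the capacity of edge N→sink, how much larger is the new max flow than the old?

2

Original max flow = 13.
After raising cap(N→sink), augmenting paths through that edge carry 2 more units.
New max flow = 15. Increase = 2.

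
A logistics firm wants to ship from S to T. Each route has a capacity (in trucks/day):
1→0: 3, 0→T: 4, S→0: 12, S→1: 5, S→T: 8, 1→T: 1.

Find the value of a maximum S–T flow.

13

Augment S→T: bottleneck 8. Total 8.
Augment S→1→T: bottleneck 1. Total 9.
Augment S→0→T: bottleneck 4. Total 13.
No augmenting path remains in the residual graph.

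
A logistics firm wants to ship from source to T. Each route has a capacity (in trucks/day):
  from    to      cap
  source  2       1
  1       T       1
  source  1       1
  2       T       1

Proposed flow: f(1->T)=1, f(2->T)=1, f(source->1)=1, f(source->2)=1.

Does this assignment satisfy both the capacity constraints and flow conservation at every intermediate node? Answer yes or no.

Yes

Every edge has 0 ≤ f(e) ≤ cap(e).
At each intermediate node, inflow equals outflow.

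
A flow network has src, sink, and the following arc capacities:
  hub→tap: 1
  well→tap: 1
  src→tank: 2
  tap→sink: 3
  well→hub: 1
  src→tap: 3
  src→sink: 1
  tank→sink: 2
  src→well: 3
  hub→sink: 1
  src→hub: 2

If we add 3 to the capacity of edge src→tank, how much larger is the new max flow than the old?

0

Original max flow = 7.
Even with extra capacity on src→tank, another cut of capacity 7 remains binding.
New max flow = 7. Increase = 0.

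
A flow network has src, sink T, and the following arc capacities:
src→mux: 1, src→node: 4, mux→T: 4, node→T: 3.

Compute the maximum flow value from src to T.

4

Augment src→node→T: bottleneck 3. Total 3.
Augment src→mux→T: bottleneck 1. Total 4.
No augmenting path remains in the residual graph.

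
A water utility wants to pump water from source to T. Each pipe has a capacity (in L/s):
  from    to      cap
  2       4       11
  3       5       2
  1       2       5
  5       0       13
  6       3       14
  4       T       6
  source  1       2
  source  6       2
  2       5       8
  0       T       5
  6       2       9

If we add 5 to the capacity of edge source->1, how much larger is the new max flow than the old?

Original max flow = 4.
After raising cap(source->1), augmenting paths through that edge carry 3 more units.
New max flow = 7. Increase = 3.

3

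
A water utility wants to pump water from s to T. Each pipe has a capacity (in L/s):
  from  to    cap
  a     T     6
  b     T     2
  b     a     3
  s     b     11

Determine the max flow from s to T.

Augment s→b→T: bottleneck 2. Total 2.
Augment s→b→a→T: bottleneck 3. Total 5.
No augmenting path remains in the residual graph.

5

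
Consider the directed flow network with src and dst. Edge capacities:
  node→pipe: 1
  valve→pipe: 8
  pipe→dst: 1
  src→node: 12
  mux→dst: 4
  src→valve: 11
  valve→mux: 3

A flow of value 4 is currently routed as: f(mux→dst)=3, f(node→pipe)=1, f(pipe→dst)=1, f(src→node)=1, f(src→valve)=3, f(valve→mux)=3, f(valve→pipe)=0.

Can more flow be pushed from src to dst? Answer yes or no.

No

Residual reachable from src: {node, pipe, src, valve}; dst is not reachable.
Saturated cut: valve→mux, pipe→dst with total capacity 4 = current flow value. Flow is maximum.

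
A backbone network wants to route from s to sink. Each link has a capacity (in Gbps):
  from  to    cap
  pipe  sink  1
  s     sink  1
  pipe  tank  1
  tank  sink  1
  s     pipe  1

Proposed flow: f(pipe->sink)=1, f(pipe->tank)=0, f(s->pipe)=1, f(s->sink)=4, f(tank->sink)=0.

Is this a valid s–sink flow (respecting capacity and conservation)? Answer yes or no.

Capacity violated on s->sink: flow 4 > capacity 1.

No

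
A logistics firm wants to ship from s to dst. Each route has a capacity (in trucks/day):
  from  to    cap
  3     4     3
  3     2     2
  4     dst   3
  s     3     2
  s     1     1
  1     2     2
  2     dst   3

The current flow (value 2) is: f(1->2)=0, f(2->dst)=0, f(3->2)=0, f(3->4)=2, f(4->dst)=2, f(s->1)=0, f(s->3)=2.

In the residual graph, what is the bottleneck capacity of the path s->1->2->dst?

1

Residual capacities along the path: s->1: 1, 1->2: 2, 2->dst: 3.
Minimum is 1.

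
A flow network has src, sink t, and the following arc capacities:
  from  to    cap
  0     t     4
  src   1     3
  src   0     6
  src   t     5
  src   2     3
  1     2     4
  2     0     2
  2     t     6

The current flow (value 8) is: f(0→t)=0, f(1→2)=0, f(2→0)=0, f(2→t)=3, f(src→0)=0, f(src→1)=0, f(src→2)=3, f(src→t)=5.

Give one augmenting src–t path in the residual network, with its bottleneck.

src→0→t, bottleneck 4

Residual along src→0→t: src→0: 6, 0→t: 4.
Bottleneck = min = 4.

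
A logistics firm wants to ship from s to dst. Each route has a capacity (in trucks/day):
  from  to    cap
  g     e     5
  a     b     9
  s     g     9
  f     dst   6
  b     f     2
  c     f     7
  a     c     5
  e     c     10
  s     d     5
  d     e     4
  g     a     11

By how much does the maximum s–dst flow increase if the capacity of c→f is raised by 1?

0

Original max flow = 6.
Edge c→f does not cross the min cut (source side {a, b, c, d, e, f, g, s}), so extra capacity there cannot help.
New max flow = 6. Increase = 0.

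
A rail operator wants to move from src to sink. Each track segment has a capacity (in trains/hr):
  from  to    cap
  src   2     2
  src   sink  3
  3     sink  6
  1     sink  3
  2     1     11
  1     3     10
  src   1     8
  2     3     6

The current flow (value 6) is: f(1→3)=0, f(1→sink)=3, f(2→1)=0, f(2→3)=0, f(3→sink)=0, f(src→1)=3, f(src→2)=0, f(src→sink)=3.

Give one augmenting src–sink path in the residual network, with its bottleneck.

Residual along src→2→3→sink: src→2: 2, 2→3: 6, 3→sink: 6.
Bottleneck = min = 2.

src→2→3→sink, bottleneck 2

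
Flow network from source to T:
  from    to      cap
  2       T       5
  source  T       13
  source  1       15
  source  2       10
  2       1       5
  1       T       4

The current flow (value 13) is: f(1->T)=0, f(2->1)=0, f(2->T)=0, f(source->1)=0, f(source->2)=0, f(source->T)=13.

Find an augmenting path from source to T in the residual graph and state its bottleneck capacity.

Residual along source->2->T: source->2: 10, 2->T: 5.
Bottleneck = min = 5.

source->2->T, bottleneck 5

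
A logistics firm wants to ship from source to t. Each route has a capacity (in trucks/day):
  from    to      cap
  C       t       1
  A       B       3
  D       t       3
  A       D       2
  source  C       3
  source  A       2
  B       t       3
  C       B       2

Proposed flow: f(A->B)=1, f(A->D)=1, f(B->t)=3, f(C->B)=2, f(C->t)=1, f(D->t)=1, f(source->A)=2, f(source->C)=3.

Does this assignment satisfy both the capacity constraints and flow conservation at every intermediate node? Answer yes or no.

Every edge has 0 ≤ f(e) ≤ cap(e).
At each intermediate node, inflow equals outflow.

Yes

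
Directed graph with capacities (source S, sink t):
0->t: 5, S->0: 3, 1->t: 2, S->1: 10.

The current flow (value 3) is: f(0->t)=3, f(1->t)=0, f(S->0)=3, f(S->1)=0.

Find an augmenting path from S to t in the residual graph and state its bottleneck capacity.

Residual along S->1->t: S->1: 10, 1->t: 2.
Bottleneck = min = 2.

S->1->t, bottleneck 2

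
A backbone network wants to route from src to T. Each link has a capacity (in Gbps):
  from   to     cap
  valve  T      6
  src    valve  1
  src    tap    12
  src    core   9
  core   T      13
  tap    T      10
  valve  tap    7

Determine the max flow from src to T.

20

Augment src->valve->T: bottleneck 1. Total 1.
Augment src->tap->T: bottleneck 10. Total 11.
Augment src->core->T: bottleneck 9. Total 20.
No augmenting path remains in the residual graph.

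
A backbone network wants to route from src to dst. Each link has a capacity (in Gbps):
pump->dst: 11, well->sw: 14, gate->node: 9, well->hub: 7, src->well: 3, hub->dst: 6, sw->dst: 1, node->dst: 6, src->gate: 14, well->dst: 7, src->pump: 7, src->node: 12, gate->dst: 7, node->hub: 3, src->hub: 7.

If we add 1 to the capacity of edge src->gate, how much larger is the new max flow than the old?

0

Original max flow = 29.
Edge src->gate does not cross the min cut (source side {gate, hub, node, src}), so extra capacity there cannot help.
New max flow = 29. Increase = 0.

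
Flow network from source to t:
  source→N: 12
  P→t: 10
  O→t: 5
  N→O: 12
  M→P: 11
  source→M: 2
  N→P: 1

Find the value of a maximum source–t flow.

8

Augment source→N→O→t: bottleneck 5. Total 5.
Augment source→N→P→t: bottleneck 1. Total 6.
Augment source→M→P→t: bottleneck 2. Total 8.
No augmenting path remains in the residual graph.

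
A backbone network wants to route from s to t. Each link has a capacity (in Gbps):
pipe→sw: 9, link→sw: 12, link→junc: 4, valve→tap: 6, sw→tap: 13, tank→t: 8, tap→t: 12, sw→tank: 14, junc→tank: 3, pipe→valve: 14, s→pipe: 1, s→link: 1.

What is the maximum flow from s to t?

Augment s→link→junc→tank→t: bottleneck 1. Total 1.
Augment s→pipe→sw→tank→t: bottleneck 1. Total 2.
No augmenting path remains in the residual graph.

2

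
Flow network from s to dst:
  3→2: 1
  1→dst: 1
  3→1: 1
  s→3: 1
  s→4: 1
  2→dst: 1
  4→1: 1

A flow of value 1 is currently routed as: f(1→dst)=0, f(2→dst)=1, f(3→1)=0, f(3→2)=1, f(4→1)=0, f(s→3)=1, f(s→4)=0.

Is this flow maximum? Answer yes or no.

No

Residual path s→4→1→dst has bottleneck 1 > 0.
Pushing 1 along it raises the flow to 2, so the given flow is not maximum.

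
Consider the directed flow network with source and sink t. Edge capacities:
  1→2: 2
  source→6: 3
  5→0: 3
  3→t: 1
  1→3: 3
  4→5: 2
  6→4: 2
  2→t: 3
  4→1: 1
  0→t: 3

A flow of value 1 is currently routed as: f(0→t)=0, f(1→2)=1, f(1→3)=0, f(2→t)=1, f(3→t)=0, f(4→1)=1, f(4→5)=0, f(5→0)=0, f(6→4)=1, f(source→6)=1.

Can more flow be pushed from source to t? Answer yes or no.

Yes

Residual path source→6→4→5→0→t has bottleneck 1 > 0.
Pushing 1 along it raises the flow to 2, so the given flow is not maximum.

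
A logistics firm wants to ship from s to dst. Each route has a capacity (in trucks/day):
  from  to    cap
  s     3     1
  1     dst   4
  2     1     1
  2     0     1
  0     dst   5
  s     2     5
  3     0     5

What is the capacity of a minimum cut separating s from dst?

Max flow = 3 (via 3 augmenting paths).
In the residual at optimum, the set reachable from s is {2, s}.
Cut edges: s→3 (cap 1), 2→0 (cap 1), 2→1 (cap 1). Sum = 3.

3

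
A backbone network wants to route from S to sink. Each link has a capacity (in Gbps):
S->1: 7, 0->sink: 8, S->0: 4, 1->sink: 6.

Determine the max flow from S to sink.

10

Augment S->0->sink: bottleneck 4. Total 4.
Augment S->1->sink: bottleneck 6. Total 10.
No augmenting path remains in the residual graph.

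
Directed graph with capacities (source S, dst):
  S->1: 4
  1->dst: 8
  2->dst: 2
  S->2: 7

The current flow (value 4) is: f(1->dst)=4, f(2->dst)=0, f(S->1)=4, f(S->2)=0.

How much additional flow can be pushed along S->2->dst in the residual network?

2

Residual capacities along the path: S->2: 7, 2->dst: 2.
Minimum is 2.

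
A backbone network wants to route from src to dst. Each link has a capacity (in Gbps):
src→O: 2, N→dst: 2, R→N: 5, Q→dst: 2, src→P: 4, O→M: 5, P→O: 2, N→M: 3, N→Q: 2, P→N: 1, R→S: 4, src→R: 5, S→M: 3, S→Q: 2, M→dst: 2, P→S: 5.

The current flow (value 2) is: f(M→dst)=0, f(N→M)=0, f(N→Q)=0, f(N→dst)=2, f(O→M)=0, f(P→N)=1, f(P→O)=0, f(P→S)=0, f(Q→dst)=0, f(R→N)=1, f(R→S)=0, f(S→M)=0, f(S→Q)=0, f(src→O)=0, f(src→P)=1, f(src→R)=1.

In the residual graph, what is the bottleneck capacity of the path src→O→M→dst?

2

Residual capacities along the path: src→O: 2, O→M: 5, M→dst: 2.
Minimum is 2.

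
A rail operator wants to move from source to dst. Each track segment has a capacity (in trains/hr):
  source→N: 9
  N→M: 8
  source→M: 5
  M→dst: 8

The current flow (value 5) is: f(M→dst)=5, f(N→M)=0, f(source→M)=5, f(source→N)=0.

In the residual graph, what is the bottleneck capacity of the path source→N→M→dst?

3

Residual capacities along the path: source→N: 9, N→M: 8, M→dst: 3.
Minimum is 3.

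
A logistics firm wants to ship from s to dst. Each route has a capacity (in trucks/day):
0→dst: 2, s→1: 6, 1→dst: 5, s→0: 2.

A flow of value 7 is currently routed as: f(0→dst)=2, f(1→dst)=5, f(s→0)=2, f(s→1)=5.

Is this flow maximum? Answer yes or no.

Yes

Residual reachable from s: {1, s}; dst is not reachable.
Saturated cut: s→0, 1→dst with total capacity 7 = current flow value. Flow is maximum.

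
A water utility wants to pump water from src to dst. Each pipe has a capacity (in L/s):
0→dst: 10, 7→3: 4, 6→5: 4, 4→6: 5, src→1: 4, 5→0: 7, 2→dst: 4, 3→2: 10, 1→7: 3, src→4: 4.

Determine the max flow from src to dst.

Augment src→4→6→5→0→dst: bottleneck 4. Total 4.
Augment src→1→7→3→2→dst: bottleneck 3. Total 7.
No augmenting path remains in the residual graph.

7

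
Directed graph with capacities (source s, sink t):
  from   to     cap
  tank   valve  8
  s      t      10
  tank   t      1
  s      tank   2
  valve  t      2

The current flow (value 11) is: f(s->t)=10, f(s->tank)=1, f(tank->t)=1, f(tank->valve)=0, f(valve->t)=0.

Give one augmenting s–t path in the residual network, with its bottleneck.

s->tank->valve->t, bottleneck 1

Residual along s->tank->valve->t: s->tank: 1, tank->valve: 8, valve->t: 2.
Bottleneck = min = 1.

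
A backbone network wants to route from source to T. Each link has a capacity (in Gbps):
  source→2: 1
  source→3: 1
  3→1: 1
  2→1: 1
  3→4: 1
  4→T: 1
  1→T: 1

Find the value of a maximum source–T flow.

Augment source→3→4→T: bottleneck 1. Total 1.
Augment source→2→1→T: bottleneck 1. Total 2.
No augmenting path remains in the residual graph.

2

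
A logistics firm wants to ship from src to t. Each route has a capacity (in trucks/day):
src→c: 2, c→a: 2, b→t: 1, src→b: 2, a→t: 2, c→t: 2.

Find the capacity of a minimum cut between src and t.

3

Max flow = 3 (via 2 augmenting paths).
In the residual at optimum, the set reachable from src is {b, src}.
Cut edges: src→c (cap 2), b→t (cap 1). Sum = 3.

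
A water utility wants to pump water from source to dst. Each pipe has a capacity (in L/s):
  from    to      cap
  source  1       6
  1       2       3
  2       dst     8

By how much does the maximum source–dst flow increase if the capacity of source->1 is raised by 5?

0

Original max flow = 3.
Edge source->1 does not cross the min cut (source side {1, source}), so extra capacity there cannot help.
New max flow = 3. Increase = 0.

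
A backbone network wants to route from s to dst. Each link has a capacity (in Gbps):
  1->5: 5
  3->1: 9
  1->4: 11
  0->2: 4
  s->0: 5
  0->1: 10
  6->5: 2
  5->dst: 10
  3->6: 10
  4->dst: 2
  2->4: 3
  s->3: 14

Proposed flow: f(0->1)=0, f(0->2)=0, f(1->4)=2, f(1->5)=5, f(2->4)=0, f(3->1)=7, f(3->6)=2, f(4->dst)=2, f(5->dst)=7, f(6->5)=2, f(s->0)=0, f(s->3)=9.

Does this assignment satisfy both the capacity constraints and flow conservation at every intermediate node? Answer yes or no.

Every edge has 0 ≤ f(e) ≤ cap(e).
At each intermediate node, inflow equals outflow.

Yes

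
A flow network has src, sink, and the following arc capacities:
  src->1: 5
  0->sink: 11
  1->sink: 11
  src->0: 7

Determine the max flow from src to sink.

Augment src->1->sink: bottleneck 5. Total 5.
Augment src->0->sink: bottleneck 7. Total 12.
No augmenting path remains in the residual graph.

12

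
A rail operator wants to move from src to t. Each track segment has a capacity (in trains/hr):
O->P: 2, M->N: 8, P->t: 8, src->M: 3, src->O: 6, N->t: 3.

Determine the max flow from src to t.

Augment src->M->N->t: bottleneck 3. Total 3.
Augment src->O->P->t: bottleneck 2. Total 5.
No augmenting path remains in the residual graph.

5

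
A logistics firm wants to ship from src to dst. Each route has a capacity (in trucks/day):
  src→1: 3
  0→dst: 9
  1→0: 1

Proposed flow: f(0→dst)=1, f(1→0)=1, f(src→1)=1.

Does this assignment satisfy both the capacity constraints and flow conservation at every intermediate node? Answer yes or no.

Yes

Every edge has 0 ≤ f(e) ≤ cap(e).
At each intermediate node, inflow equals outflow.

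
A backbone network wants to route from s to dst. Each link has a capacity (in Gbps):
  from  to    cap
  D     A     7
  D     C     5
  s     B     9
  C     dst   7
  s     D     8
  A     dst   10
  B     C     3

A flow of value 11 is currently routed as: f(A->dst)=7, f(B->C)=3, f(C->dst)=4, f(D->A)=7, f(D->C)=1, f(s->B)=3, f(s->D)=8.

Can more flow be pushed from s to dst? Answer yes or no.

No

Residual reachable from s: {B, s}; dst is not reachable.
Saturated cut: s->D, B->C with total capacity 11 = current flow value. Flow is maximum.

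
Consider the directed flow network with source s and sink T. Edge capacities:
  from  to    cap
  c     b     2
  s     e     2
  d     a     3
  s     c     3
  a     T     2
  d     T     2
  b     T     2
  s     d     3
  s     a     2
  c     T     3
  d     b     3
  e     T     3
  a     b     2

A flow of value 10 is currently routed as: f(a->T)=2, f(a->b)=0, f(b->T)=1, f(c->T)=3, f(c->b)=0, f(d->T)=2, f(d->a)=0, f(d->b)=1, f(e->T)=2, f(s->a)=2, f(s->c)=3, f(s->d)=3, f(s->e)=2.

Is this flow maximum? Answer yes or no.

Residual reachable from s: {s}; T is not reachable.
Saturated cut: s->d, s->a, s->c, s->e with total capacity 10 = current flow value. Flow is maximum.

Yes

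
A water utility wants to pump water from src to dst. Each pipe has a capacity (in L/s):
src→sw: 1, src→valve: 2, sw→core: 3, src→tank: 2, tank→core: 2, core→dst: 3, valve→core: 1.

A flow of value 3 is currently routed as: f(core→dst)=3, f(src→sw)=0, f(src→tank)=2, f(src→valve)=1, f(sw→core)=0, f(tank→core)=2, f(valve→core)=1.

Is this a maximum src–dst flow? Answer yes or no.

Residual reachable from src: {core, src, sw, tank, valve}; dst is not reachable.
Saturated cut: core→dst with total capacity 3 = current flow value. Flow is maximum.

Yes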